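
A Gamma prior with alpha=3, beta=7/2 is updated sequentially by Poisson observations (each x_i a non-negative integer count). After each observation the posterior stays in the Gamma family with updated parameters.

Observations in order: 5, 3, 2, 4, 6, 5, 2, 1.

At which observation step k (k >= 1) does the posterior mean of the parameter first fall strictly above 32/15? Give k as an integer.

obs 1: x=5 → posterior Gamma(8, 9/2)
obs 2: x=3 → posterior Gamma(11, 11/2)
obs 3: x=2 → posterior Gamma(13, 13/2)
obs 4: x=4 → posterior Gamma(17, 15/2)
obs 5: x=6 → posterior Gamma(23, 17/2)
obs 6: x=5 → posterior Gamma(28, 19/2)
obs 7: x=2 → posterior Gamma(30, 21/2)
obs 8: x=1 → posterior Gamma(31, 23/2)

k = 4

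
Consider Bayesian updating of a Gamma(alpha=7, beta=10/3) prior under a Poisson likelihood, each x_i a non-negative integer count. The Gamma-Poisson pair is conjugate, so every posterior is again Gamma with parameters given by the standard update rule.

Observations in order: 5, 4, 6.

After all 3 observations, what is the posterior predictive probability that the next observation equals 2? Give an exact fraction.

2808985946562036817914883995927/15022826604025660525452455837696

obs 1: x=5 → posterior Gamma(12, 13/3)
obs 2: x=4 → posterior Gamma(16, 16/3)
obs 3: x=6 → posterior Gamma(22, 19/3)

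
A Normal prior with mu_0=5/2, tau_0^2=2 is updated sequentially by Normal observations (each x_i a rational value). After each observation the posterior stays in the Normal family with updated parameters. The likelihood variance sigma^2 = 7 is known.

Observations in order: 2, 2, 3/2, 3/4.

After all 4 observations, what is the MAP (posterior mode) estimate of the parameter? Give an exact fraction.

obs 1: x=2 → posterior Normal(43/18, 14/9)
obs 2: x=2 → posterior Normal(51/22, 14/11)
obs 3: x=3/2 → posterior Normal(57/26, 14/13)
obs 4: x=3/4 → posterior Normal(2, 14/15)

2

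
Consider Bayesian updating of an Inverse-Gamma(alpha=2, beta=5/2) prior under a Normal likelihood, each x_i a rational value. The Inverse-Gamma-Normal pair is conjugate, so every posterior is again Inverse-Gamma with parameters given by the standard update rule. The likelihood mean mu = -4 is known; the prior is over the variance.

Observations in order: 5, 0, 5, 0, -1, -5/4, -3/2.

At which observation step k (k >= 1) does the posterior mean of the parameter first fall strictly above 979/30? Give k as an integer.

k = 3

obs 1: x=5 → posterior Inverse-Gamma(5/2, 43)
obs 2: x=0 → posterior Inverse-Gamma(3, 51)
obs 3: x=5 → posterior Inverse-Gamma(7/2, 183/2)
obs 4: x=0 → posterior Inverse-Gamma(4, 199/2)
obs 5: x=-1 → posterior Inverse-Gamma(9/2, 104)
obs 6: x=-5/4 → posterior Inverse-Gamma(5, 3449/32)
obs 7: x=-3/2 → posterior Inverse-Gamma(11/2, 3549/32)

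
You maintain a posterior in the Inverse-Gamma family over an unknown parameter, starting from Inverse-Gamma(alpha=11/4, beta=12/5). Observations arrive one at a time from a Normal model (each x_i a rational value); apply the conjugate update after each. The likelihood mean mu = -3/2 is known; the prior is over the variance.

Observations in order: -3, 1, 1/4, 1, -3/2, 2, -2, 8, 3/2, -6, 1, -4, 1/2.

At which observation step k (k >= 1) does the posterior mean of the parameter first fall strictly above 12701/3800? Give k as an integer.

obs 1: x=-3 → posterior Inverse-Gamma(13/4, 141/40)
obs 2: x=1 → posterior Inverse-Gamma(15/4, 133/20)
obs 3: x=1/4 → posterior Inverse-Gamma(17/4, 1309/160)
obs 4: x=1 → posterior Inverse-Gamma(19/4, 1809/160)
obs 5: x=-3/2 → posterior Inverse-Gamma(21/4, 1809/160)
obs 6: x=2 → posterior Inverse-Gamma(23/4, 2789/160)
obs 7: x=-2 → posterior Inverse-Gamma(25/4, 2809/160)
obs 8: x=8 → posterior Inverse-Gamma(27/4, 10029/160)
obs 9: x=3/2 → posterior Inverse-Gamma(29/4, 10749/160)
obs 10: x=-6 → posterior Inverse-Gamma(31/4, 12369/160)
obs 11: x=1 → posterior Inverse-Gamma(33/4, 12869/160)
obs 12: x=-4 → posterior Inverse-Gamma(35/4, 13369/160)
obs 13: x=1/2 → posterior Inverse-Gamma(37/4, 13689/160)

k = 6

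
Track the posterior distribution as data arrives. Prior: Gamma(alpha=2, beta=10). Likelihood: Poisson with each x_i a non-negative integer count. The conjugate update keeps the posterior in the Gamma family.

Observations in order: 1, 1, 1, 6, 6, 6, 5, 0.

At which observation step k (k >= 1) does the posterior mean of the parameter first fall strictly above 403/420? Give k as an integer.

k = 5

obs 1: x=1 → posterior Gamma(3, 11)
obs 2: x=1 → posterior Gamma(4, 12)
obs 3: x=1 → posterior Gamma(5, 13)
obs 4: x=6 → posterior Gamma(11, 14)
obs 5: x=6 → posterior Gamma(17, 15)
obs 6: x=6 → posterior Gamma(23, 16)
obs 7: x=5 → posterior Gamma(28, 17)
obs 8: x=0 → posterior Gamma(28, 18)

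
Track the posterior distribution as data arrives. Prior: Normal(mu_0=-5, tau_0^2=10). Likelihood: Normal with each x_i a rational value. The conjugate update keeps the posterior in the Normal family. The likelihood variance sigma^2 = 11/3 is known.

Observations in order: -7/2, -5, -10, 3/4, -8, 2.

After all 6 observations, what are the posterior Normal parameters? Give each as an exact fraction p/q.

obs 1: x=-7/2 → posterior Normal(-160/41, 110/41)
obs 2: x=-5 → posterior Normal(-310/71, 110/71)
obs 3: x=-10 → posterior Normal(-610/101, 110/101)
obs 4: x=3/4 → posterior Normal(-1175/262, 110/131)
obs 5: x=-8 → posterior Normal(-1655/322, 110/161)
obs 6: x=2 → posterior Normal(-1535/382, 110/191)

mu_0=-1535/382, tau_0^2=110/191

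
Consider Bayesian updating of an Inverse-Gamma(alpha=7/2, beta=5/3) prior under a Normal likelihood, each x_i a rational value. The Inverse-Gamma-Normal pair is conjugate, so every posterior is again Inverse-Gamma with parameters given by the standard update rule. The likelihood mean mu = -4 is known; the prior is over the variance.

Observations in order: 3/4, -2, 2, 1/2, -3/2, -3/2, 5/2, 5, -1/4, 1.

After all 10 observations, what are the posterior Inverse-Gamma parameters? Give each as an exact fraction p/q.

alpha=17/2, beta=6263/48

obs 1: x=3/4 → posterior Inverse-Gamma(4, 1243/96)
obs 2: x=-2 → posterior Inverse-Gamma(9/2, 1435/96)
obs 3: x=2 → posterior Inverse-Gamma(5, 3163/96)
obs 4: x=1/2 → posterior Inverse-Gamma(11/2, 4135/96)
obs 5: x=-3/2 → posterior Inverse-Gamma(6, 4435/96)
obs 6: x=-3/2 → posterior Inverse-Gamma(13/2, 4735/96)
obs 7: x=5/2 → posterior Inverse-Gamma(7, 6763/96)
obs 8: x=5 → posterior Inverse-Gamma(15/2, 10651/96)
obs 9: x=-1/4 → posterior Inverse-Gamma(8, 5663/48)
obs 10: x=1 → posterior Inverse-Gamma(17/2, 6263/48)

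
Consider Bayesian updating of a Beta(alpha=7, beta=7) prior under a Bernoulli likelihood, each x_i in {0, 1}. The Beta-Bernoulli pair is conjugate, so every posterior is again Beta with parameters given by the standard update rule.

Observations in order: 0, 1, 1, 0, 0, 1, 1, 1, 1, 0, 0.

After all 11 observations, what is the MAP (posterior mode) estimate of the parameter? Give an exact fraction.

12/23

obs 1: x=0 → posterior Beta(7, 8)
obs 2: x=1 → posterior Beta(8, 8)
obs 3: x=1 → posterior Beta(9, 8)
obs 4: x=0 → posterior Beta(9, 9)
obs 5: x=0 → posterior Beta(9, 10)
obs 6: x=1 → posterior Beta(10, 10)
obs 7: x=1 → posterior Beta(11, 10)
obs 8: x=1 → posterior Beta(12, 10)
obs 9: x=1 → posterior Beta(13, 10)
obs 10: x=0 → posterior Beta(13, 11)
obs 11: x=0 → posterior Beta(13, 12)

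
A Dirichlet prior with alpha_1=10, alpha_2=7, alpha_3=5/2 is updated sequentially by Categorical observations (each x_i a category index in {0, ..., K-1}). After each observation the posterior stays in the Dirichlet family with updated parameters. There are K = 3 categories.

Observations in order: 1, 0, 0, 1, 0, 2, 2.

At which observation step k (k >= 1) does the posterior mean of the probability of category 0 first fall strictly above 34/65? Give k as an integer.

obs 1: x=1 → posterior Dirichlet(10, 8, 5/2)
obs 2: x=0 → posterior Dirichlet(11, 8, 5/2)
obs 3: x=0 → posterior Dirichlet(12, 8, 5/2)
obs 4: x=1 → posterior Dirichlet(12, 9, 5/2)
obs 5: x=0 → posterior Dirichlet(13, 9, 5/2)
obs 6: x=2 → posterior Dirichlet(13, 9, 7/2)
obs 7: x=2 → posterior Dirichlet(13, 9, 9/2)

k = 3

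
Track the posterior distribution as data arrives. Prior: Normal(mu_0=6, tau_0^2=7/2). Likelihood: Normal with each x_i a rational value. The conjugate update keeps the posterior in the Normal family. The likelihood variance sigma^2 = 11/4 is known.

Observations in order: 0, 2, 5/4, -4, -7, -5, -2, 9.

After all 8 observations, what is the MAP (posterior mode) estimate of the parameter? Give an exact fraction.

-29/246

obs 1: x=0 → posterior Normal(66/25, 77/50)
obs 2: x=2 → posterior Normal(94/39, 77/78)
obs 3: x=5/4 → posterior Normal(223/106, 77/106)
obs 4: x=-4 → posterior Normal(111/134, 77/134)
obs 5: x=-7 → posterior Normal(-85/162, 77/162)
obs 6: x=-5 → posterior Normal(-45/38, 77/190)
obs 7: x=-2 → posterior Normal(-281/218, 77/218)
obs 8: x=9 → posterior Normal(-29/246, 77/246)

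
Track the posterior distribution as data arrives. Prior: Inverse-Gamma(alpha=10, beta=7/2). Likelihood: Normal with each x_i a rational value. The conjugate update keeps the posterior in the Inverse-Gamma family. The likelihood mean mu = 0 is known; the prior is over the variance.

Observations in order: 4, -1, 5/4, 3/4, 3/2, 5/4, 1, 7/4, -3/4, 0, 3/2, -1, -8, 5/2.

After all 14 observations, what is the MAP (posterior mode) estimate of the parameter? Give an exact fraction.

1729/576

obs 1: x=4 → posterior Inverse-Gamma(21/2, 23/2)
obs 2: x=-1 → posterior Inverse-Gamma(11, 12)
obs 3: x=5/4 → posterior Inverse-Gamma(23/2, 409/32)
obs 4: x=3/4 → posterior Inverse-Gamma(12, 209/16)
obs 5: x=3/2 → posterior Inverse-Gamma(25/2, 227/16)
obs 6: x=5/4 → posterior Inverse-Gamma(13, 479/32)
obs 7: x=1 → posterior Inverse-Gamma(27/2, 495/32)
obs 8: x=7/4 → posterior Inverse-Gamma(14, 17)
obs 9: x=-3/4 → posterior Inverse-Gamma(29/2, 553/32)
obs 10: x=0 → posterior Inverse-Gamma(15, 553/32)
obs 11: x=3/2 → posterior Inverse-Gamma(31/2, 589/32)
obs 12: x=-1 → posterior Inverse-Gamma(16, 605/32)
obs 13: x=-8 → posterior Inverse-Gamma(33/2, 1629/32)
obs 14: x=5/2 → posterior Inverse-Gamma(17, 1729/32)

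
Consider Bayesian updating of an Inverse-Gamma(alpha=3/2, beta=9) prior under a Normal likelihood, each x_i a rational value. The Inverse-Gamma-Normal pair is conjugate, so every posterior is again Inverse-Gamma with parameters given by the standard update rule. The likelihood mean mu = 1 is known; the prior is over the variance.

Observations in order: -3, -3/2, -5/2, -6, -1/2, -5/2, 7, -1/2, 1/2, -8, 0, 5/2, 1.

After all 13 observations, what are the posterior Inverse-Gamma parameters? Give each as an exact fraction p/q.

obs 1: x=-3 → posterior Inverse-Gamma(2, 17)
obs 2: x=-3/2 → posterior Inverse-Gamma(5/2, 161/8)
obs 3: x=-5/2 → posterior Inverse-Gamma(3, 105/4)
obs 4: x=-6 → posterior Inverse-Gamma(7/2, 203/4)
obs 5: x=-1/2 → posterior Inverse-Gamma(4, 415/8)
obs 6: x=-5/2 → posterior Inverse-Gamma(9/2, 58)
obs 7: x=7 → posterior Inverse-Gamma(5, 76)
obs 8: x=-1/2 → posterior Inverse-Gamma(11/2, 617/8)
obs 9: x=1/2 → posterior Inverse-Gamma(6, 309/4)
obs 10: x=-8 → posterior Inverse-Gamma(13/2, 471/4)
obs 11: x=0 → posterior Inverse-Gamma(7, 473/4)
obs 12: x=5/2 → posterior Inverse-Gamma(15/2, 955/8)
obs 13: x=1 → posterior Inverse-Gamma(8, 955/8)

alpha=8, beta=955/8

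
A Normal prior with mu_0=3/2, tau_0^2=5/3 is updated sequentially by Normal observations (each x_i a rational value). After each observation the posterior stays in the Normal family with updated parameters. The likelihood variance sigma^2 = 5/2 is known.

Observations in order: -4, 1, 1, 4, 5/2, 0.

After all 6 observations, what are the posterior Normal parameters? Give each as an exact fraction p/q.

obs 1: x=-4 → posterior Normal(-7/10, 1)
obs 2: x=1 → posterior Normal(-3/14, 5/7)
obs 3: x=1 → posterior Normal(1/18, 5/9)
obs 4: x=4 → posterior Normal(17/22, 5/11)
obs 5: x=5/2 → posterior Normal(27/26, 5/13)
obs 6: x=0 → posterior Normal(9/10, 1/3)

mu_0=9/10, tau_0^2=1/3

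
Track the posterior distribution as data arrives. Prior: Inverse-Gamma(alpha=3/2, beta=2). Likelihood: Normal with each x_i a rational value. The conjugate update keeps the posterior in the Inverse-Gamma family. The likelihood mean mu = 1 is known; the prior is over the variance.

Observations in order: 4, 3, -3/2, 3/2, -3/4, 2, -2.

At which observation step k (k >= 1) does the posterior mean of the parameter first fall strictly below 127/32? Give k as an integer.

obs 1: x=4 → posterior Inverse-Gamma(2, 13/2)
obs 2: x=3 → posterior Inverse-Gamma(5/2, 17/2)
obs 3: x=-3/2 → posterior Inverse-Gamma(3, 93/8)
obs 4: x=3/2 → posterior Inverse-Gamma(7/2, 47/4)
obs 5: x=-3/4 → posterior Inverse-Gamma(4, 425/32)
obs 6: x=2 → posterior Inverse-Gamma(9/2, 441/32)
obs 7: x=-2 → posterior Inverse-Gamma(5, 585/32)

k = 6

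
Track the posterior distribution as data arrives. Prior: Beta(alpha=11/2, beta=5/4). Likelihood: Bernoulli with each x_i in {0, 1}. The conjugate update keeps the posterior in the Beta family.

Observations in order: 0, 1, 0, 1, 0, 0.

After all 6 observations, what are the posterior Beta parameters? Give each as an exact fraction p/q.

alpha=15/2, beta=21/4

obs 1: x=0 → posterior Beta(11/2, 9/4)
obs 2: x=1 → posterior Beta(13/2, 9/4)
obs 3: x=0 → posterior Beta(13/2, 13/4)
obs 4: x=1 → posterior Beta(15/2, 13/4)
obs 5: x=0 → posterior Beta(15/2, 17/4)
obs 6: x=0 → posterior Beta(15/2, 21/4)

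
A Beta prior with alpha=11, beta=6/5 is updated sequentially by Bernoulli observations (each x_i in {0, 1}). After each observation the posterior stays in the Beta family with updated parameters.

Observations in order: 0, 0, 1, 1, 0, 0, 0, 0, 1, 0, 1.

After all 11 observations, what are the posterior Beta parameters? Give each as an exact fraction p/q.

alpha=15, beta=41/5

obs 1: x=0 → posterior Beta(11, 11/5)
obs 2: x=0 → posterior Beta(11, 16/5)
obs 3: x=1 → posterior Beta(12, 16/5)
obs 4: x=1 → posterior Beta(13, 16/5)
obs 5: x=0 → posterior Beta(13, 21/5)
obs 6: x=0 → posterior Beta(13, 26/5)
obs 7: x=0 → posterior Beta(13, 31/5)
obs 8: x=0 → posterior Beta(13, 36/5)
obs 9: x=1 → posterior Beta(14, 36/5)
obs 10: x=0 → posterior Beta(14, 41/5)
obs 11: x=1 → posterior Beta(15, 41/5)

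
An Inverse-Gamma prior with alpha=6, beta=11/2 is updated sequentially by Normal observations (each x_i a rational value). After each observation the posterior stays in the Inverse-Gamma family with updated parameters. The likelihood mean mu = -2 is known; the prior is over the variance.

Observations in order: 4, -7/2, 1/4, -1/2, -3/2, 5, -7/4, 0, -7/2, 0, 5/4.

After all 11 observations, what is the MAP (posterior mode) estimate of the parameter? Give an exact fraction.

obs 1: x=4 → posterior Inverse-Gamma(13/2, 47/2)
obs 2: x=-7/2 → posterior Inverse-Gamma(7, 197/8)
obs 3: x=1/4 → posterior Inverse-Gamma(15/2, 869/32)
obs 4: x=-1/2 → posterior Inverse-Gamma(8, 905/32)
obs 5: x=-3/2 → posterior Inverse-Gamma(17/2, 909/32)
obs 6: x=5 → posterior Inverse-Gamma(9, 1693/32)
obs 7: x=-7/4 → posterior Inverse-Gamma(19/2, 847/16)
obs 8: x=0 → posterior Inverse-Gamma(10, 879/16)
obs 9: x=-7/2 → posterior Inverse-Gamma(21/2, 897/16)
obs 10: x=0 → posterior Inverse-Gamma(11, 929/16)
obs 11: x=5/4 → posterior Inverse-Gamma(23/2, 2027/32)

2027/400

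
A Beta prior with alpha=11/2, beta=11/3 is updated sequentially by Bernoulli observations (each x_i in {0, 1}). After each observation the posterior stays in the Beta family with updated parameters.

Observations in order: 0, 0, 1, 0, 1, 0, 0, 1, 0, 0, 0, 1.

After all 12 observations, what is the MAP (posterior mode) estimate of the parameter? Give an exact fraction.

obs 1: x=0 → posterior Beta(11/2, 14/3)
obs 2: x=0 → posterior Beta(11/2, 17/3)
obs 3: x=1 → posterior Beta(13/2, 17/3)
obs 4: x=0 → posterior Beta(13/2, 20/3)
obs 5: x=1 → posterior Beta(15/2, 20/3)
obs 6: x=0 → posterior Beta(15/2, 23/3)
obs 7: x=0 → posterior Beta(15/2, 26/3)
obs 8: x=1 → posterior Beta(17/2, 26/3)
obs 9: x=0 → posterior Beta(17/2, 29/3)
obs 10: x=0 → posterior Beta(17/2, 32/3)
obs 11: x=0 → posterior Beta(17/2, 35/3)
obs 12: x=1 → posterior Beta(19/2, 35/3)

51/115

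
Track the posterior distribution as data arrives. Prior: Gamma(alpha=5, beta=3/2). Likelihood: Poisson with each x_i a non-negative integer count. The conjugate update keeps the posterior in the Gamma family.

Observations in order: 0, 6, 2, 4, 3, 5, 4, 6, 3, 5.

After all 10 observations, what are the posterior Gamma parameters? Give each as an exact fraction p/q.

obs 1: x=0 → posterior Gamma(5, 5/2)
obs 2: x=6 → posterior Gamma(11, 7/2)
obs 3: x=2 → posterior Gamma(13, 9/2)
obs 4: x=4 → posterior Gamma(17, 11/2)
obs 5: x=3 → posterior Gamma(20, 13/2)
obs 6: x=5 → posterior Gamma(25, 15/2)
obs 7: x=4 → posterior Gamma(29, 17/2)
obs 8: x=6 → posterior Gamma(35, 19/2)
obs 9: x=3 → posterior Gamma(38, 21/2)
obs 10: x=5 → posterior Gamma(43, 23/2)

alpha=43, beta=23/2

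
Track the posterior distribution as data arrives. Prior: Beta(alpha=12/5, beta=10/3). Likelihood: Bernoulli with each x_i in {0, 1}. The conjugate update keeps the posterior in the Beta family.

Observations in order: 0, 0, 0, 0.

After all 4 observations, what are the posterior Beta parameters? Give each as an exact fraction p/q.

obs 1: x=0 → posterior Beta(12/5, 13/3)
obs 2: x=0 → posterior Beta(12/5, 16/3)
obs 3: x=0 → posterior Beta(12/5, 19/3)
obs 4: x=0 → posterior Beta(12/5, 22/3)

alpha=12/5, beta=22/3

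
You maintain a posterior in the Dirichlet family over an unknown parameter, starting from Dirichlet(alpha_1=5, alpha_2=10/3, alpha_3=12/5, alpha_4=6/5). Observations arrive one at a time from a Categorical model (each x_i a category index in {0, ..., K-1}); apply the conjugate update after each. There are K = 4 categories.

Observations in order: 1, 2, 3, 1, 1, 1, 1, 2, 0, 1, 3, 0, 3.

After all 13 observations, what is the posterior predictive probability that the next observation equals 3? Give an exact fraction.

obs 1: x=1 → posterior Dirichlet(5, 13/3, 12/5, 6/5)
obs 2: x=2 → posterior Dirichlet(5, 13/3, 17/5, 6/5)
obs 3: x=3 → posterior Dirichlet(5, 13/3, 17/5, 11/5)
obs 4: x=1 → posterior Dirichlet(5, 16/3, 17/5, 11/5)
obs 5: x=1 → posterior Dirichlet(5, 19/3, 17/5, 11/5)
obs 6: x=1 → posterior Dirichlet(5, 22/3, 17/5, 11/5)
obs 7: x=1 → posterior Dirichlet(5, 25/3, 17/5, 11/5)
obs 8: x=2 → posterior Dirichlet(5, 25/3, 22/5, 11/5)
obs 9: x=0 → posterior Dirichlet(6, 25/3, 22/5, 11/5)
obs 10: x=1 → posterior Dirichlet(6, 28/3, 22/5, 11/5)
obs 11: x=3 → posterior Dirichlet(6, 28/3, 22/5, 16/5)
obs 12: x=0 → posterior Dirichlet(7, 28/3, 22/5, 16/5)
obs 13: x=3 → posterior Dirichlet(7, 28/3, 22/5, 21/5)

63/374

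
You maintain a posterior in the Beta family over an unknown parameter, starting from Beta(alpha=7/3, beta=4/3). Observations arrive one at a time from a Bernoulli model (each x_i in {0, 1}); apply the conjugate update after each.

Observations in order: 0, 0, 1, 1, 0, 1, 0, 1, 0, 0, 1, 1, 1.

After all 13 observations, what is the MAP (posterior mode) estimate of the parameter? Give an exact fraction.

25/44

obs 1: x=0 → posterior Beta(7/3, 7/3)
obs 2: x=0 → posterior Beta(7/3, 10/3)
obs 3: x=1 → posterior Beta(10/3, 10/3)
obs 4: x=1 → posterior Beta(13/3, 10/3)
obs 5: x=0 → posterior Beta(13/3, 13/3)
obs 6: x=1 → posterior Beta(16/3, 13/3)
obs 7: x=0 → posterior Beta(16/3, 16/3)
obs 8: x=1 → posterior Beta(19/3, 16/3)
obs 9: x=0 → posterior Beta(19/3, 19/3)
obs 10: x=0 → posterior Beta(19/3, 22/3)
obs 11: x=1 → posterior Beta(22/3, 22/3)
obs 12: x=1 → posterior Beta(25/3, 22/3)
obs 13: x=1 → posterior Beta(28/3, 22/3)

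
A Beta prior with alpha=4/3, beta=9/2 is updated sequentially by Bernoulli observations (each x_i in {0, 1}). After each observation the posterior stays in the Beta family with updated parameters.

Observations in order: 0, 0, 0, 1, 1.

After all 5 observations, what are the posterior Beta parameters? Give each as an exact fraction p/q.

alpha=10/3, beta=15/2

obs 1: x=0 → posterior Beta(4/3, 11/2)
obs 2: x=0 → posterior Beta(4/3, 13/2)
obs 3: x=0 → posterior Beta(4/3, 15/2)
obs 4: x=1 → posterior Beta(7/3, 15/2)
obs 5: x=1 → posterior Beta(10/3, 15/2)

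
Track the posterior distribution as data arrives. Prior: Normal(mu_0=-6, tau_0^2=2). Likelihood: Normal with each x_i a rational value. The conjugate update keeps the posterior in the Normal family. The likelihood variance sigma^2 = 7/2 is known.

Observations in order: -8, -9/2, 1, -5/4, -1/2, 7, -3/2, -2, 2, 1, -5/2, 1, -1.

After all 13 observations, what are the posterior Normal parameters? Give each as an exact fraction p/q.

obs 1: x=-8 → posterior Normal(-74/11, 14/11)
obs 2: x=-9/2 → posterior Normal(-92/15, 14/15)
obs 3: x=1 → posterior Normal(-88/19, 14/19)
obs 4: x=-5/4 → posterior Normal(-93/23, 14/23)
obs 5: x=-1/2 → posterior Normal(-95/27, 14/27)
obs 6: x=7 → posterior Normal(-67/31, 14/31)
obs 7: x=-3/2 → posterior Normal(-73/35, 2/5)
obs 8: x=-2 → posterior Normal(-27/13, 14/39)
obs 9: x=2 → posterior Normal(-73/43, 14/43)
obs 10: x=1 → posterior Normal(-69/47, 14/47)
obs 11: x=-5/2 → posterior Normal(-79/51, 14/51)
obs 12: x=1 → posterior Normal(-15/11, 14/55)
obs 13: x=-1 → posterior Normal(-79/59, 14/59)

mu_0=-79/59, tau_0^2=14/59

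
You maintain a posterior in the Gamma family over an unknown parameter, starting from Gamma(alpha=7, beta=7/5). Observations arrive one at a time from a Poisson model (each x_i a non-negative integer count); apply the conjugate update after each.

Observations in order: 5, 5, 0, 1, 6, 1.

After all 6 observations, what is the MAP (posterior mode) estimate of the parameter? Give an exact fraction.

120/37

obs 1: x=5 → posterior Gamma(12, 12/5)
obs 2: x=5 → posterior Gamma(17, 17/5)
obs 3: x=0 → posterior Gamma(17, 22/5)
obs 4: x=1 → posterior Gamma(18, 27/5)
obs 5: x=6 → posterior Gamma(24, 32/5)
obs 6: x=1 → posterior Gamma(25, 37/5)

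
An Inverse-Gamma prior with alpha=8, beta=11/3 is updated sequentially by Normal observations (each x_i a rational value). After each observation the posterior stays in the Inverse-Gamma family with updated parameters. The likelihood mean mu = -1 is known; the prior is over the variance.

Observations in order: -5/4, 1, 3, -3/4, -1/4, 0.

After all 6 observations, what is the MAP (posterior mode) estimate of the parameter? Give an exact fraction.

1393/1152

obs 1: x=-5/4 → posterior Inverse-Gamma(17/2, 355/96)
obs 2: x=1 → posterior Inverse-Gamma(9, 547/96)
obs 3: x=3 → posterior Inverse-Gamma(19/2, 1315/96)
obs 4: x=-3/4 → posterior Inverse-Gamma(10, 659/48)
obs 5: x=-1/4 → posterior Inverse-Gamma(21/2, 1345/96)
obs 6: x=0 → posterior Inverse-Gamma(11, 1393/96)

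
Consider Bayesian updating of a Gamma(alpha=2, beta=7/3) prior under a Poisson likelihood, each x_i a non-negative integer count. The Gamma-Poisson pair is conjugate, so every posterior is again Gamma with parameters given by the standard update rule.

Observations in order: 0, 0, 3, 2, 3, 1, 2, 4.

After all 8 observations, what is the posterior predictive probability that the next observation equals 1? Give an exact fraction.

67650350322488229536048733/216856071211931864708415488

obs 1: x=0 → posterior Gamma(2, 10/3)
obs 2: x=0 → posterior Gamma(2, 13/3)
obs 3: x=3 → posterior Gamma(5, 16/3)
obs 4: x=2 → posterior Gamma(7, 19/3)
obs 5: x=3 → posterior Gamma(10, 22/3)
obs 6: x=1 → posterior Gamma(11, 25/3)
obs 7: x=2 → posterior Gamma(13, 28/3)
obs 8: x=4 → posterior Gamma(17, 31/3)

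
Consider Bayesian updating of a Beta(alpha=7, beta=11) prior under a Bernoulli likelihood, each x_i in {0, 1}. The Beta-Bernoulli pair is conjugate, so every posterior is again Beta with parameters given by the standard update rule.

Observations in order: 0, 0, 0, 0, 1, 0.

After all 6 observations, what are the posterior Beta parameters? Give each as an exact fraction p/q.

obs 1: x=0 → posterior Beta(7, 12)
obs 2: x=0 → posterior Beta(7, 13)
obs 3: x=0 → posterior Beta(7, 14)
obs 4: x=0 → posterior Beta(7, 15)
obs 5: x=1 → posterior Beta(8, 15)
obs 6: x=0 → posterior Beta(8, 16)

alpha=8, beta=16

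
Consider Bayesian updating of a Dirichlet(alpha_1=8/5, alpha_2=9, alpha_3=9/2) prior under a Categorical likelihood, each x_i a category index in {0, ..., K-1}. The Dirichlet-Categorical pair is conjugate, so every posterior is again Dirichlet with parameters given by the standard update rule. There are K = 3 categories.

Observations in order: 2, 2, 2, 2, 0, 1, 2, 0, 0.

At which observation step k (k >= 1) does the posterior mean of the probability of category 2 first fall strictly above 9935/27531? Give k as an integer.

obs 1: x=2 → posterior Dirichlet(8/5, 9, 11/2)
obs 2: x=2 → posterior Dirichlet(8/5, 9, 13/2)
obs 3: x=2 → posterior Dirichlet(8/5, 9, 15/2)
obs 4: x=2 → posterior Dirichlet(8/5, 9, 17/2)
obs 5: x=0 → posterior Dirichlet(13/5, 9, 17/2)
obs 6: x=1 → posterior Dirichlet(13/5, 10, 17/2)
obs 7: x=2 → posterior Dirichlet(13/5, 10, 19/2)
obs 8: x=0 → posterior Dirichlet(18/5, 10, 19/2)
obs 9: x=0 → posterior Dirichlet(23/5, 10, 19/2)

k = 2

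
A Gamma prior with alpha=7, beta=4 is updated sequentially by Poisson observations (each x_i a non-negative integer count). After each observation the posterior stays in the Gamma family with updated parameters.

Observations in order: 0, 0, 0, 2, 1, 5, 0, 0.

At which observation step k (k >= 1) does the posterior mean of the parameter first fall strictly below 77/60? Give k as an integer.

obs 1: x=0 → posterior Gamma(7, 5)
obs 2: x=0 → posterior Gamma(7, 6)
obs 3: x=0 → posterior Gamma(7, 7)
obs 4: x=2 → posterior Gamma(9, 8)
obs 5: x=1 → posterior Gamma(10, 9)
obs 6: x=5 → posterior Gamma(15, 10)
obs 7: x=0 → posterior Gamma(15, 11)
obs 8: x=0 → posterior Gamma(15, 12)

k = 2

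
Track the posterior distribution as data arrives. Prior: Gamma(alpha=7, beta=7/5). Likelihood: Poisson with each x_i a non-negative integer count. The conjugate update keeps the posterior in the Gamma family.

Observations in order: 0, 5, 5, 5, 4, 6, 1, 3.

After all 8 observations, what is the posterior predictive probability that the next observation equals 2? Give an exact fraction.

obs 1: x=0 → posterior Gamma(7, 12/5)
obs 2: x=5 → posterior Gamma(12, 17/5)
obs 3: x=5 → posterior Gamma(17, 22/5)
obs 4: x=5 → posterior Gamma(22, 27/5)
obs 5: x=4 → posterior Gamma(26, 32/5)
obs 6: x=6 → posterior Gamma(32, 37/5)
obs 7: x=1 → posterior Gamma(33, 42/5)
obs 8: x=3 → posterior Gamma(36, 47/5)

13058915985815430248107210409445839594568994362113601471908912325/80741546305675303289112206572934716397741704871330596687154511872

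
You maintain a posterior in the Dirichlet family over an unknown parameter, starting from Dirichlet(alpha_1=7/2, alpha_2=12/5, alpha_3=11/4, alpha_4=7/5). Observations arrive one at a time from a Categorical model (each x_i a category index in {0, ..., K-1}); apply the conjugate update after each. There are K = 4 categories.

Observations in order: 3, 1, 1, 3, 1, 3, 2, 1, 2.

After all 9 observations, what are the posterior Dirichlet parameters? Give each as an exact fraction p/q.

obs 1: x=3 → posterior Dirichlet(7/2, 12/5, 11/4, 12/5)
obs 2: x=1 → posterior Dirichlet(7/2, 17/5, 11/4, 12/5)
obs 3: x=1 → posterior Dirichlet(7/2, 22/5, 11/4, 12/5)
obs 4: x=3 → posterior Dirichlet(7/2, 22/5, 11/4, 17/5)
obs 5: x=1 → posterior Dirichlet(7/2, 27/5, 11/4, 17/5)
obs 6: x=3 → posterior Dirichlet(7/2, 27/5, 11/4, 22/5)
obs 7: x=2 → posterior Dirichlet(7/2, 27/5, 15/4, 22/5)
obs 8: x=1 → posterior Dirichlet(7/2, 32/5, 15/4, 22/5)
obs 9: x=2 → posterior Dirichlet(7/2, 32/5, 19/4, 22/5)

alpha_1=7/2, alpha_2=32/5, alpha_3=19/4, alpha_4=22/5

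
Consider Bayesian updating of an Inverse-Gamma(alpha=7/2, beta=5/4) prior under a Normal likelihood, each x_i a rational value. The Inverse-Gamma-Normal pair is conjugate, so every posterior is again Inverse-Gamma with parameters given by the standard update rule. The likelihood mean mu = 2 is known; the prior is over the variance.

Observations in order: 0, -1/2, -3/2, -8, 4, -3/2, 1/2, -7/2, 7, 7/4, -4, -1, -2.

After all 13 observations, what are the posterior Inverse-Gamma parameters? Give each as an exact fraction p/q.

obs 1: x=0 → posterior Inverse-Gamma(4, 13/4)
obs 2: x=-1/2 → posterior Inverse-Gamma(9/2, 51/8)
obs 3: x=-3/2 → posterior Inverse-Gamma(5, 25/2)
obs 4: x=-8 → posterior Inverse-Gamma(11/2, 125/2)
obs 5: x=4 → posterior Inverse-Gamma(6, 129/2)
obs 6: x=-3/2 → posterior Inverse-Gamma(13/2, 565/8)
obs 7: x=1/2 → posterior Inverse-Gamma(7, 287/4)
obs 8: x=-7/2 → posterior Inverse-Gamma(15/2, 695/8)
obs 9: x=7 → posterior Inverse-Gamma(8, 795/8)
obs 10: x=7/4 → posterior Inverse-Gamma(17/2, 3181/32)
obs 11: x=-4 → posterior Inverse-Gamma(9, 3757/32)
obs 12: x=-1 → posterior Inverse-Gamma(19/2, 3901/32)
obs 13: x=-2 → posterior Inverse-Gamma(10, 4157/32)

alpha=10, beta=4157/32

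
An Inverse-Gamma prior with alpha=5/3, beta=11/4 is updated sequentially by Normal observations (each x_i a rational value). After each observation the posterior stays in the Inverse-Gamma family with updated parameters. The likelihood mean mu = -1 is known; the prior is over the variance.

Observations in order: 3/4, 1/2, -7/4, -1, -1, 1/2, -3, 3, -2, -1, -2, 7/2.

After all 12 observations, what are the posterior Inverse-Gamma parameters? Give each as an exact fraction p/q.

alpha=23/3, beta=447/16

obs 1: x=3/4 → posterior Inverse-Gamma(13/6, 137/32)
obs 2: x=1/2 → posterior Inverse-Gamma(8/3, 173/32)
obs 3: x=-7/4 → posterior Inverse-Gamma(19/6, 91/16)
obs 4: x=-1 → posterior Inverse-Gamma(11/3, 91/16)
obs 5: x=-1 → posterior Inverse-Gamma(25/6, 91/16)
obs 6: x=1/2 → posterior Inverse-Gamma(14/3, 109/16)
obs 7: x=-3 → posterior Inverse-Gamma(31/6, 141/16)
obs 8: x=3 → posterior Inverse-Gamma(17/3, 269/16)
obs 9: x=-2 → posterior Inverse-Gamma(37/6, 277/16)
obs 10: x=-1 → posterior Inverse-Gamma(20/3, 277/16)
obs 11: x=-2 → posterior Inverse-Gamma(43/6, 285/16)
obs 12: x=7/2 → posterior Inverse-Gamma(23/3, 447/16)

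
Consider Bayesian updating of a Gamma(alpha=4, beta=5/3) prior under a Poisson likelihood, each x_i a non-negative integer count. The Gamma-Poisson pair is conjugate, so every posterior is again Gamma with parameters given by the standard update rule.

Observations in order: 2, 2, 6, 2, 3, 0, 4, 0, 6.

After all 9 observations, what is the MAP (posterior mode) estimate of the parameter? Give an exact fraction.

obs 1: x=2 → posterior Gamma(6, 8/3)
obs 2: x=2 → posterior Gamma(8, 11/3)
obs 3: x=6 → posterior Gamma(14, 14/3)
obs 4: x=2 → posterior Gamma(16, 17/3)
obs 5: x=3 → posterior Gamma(19, 20/3)
obs 6: x=0 → posterior Gamma(19, 23/3)
obs 7: x=4 → posterior Gamma(23, 26/3)
obs 8: x=0 → posterior Gamma(23, 29/3)
obs 9: x=6 → posterior Gamma(29, 32/3)

21/8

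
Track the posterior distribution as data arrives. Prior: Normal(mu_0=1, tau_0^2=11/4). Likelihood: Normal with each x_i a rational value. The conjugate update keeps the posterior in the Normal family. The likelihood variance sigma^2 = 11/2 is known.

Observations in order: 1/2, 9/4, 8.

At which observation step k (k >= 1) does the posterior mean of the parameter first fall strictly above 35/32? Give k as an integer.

obs 1: x=1/2 → posterior Normal(5/6, 11/6)
obs 2: x=9/4 → posterior Normal(19/16, 11/8)
obs 3: x=8 → posterior Normal(51/20, 11/10)

k = 2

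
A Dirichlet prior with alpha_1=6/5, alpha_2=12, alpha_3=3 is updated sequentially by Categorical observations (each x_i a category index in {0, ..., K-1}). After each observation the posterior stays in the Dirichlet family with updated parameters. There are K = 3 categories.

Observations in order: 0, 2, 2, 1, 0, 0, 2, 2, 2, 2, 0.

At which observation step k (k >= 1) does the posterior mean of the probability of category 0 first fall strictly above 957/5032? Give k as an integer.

k = 11

obs 1: x=0 → posterior Dirichlet(11/5, 12, 3)
obs 2: x=2 → posterior Dirichlet(11/5, 12, 4)
obs 3: x=2 → posterior Dirichlet(11/5, 12, 5)
obs 4: x=1 → posterior Dirichlet(11/5, 13, 5)
obs 5: x=0 → posterior Dirichlet(16/5, 13, 5)
obs 6: x=0 → posterior Dirichlet(21/5, 13, 5)
obs 7: x=2 → posterior Dirichlet(21/5, 13, 6)
obs 8: x=2 → posterior Dirichlet(21/5, 13, 7)
obs 9: x=2 → posterior Dirichlet(21/5, 13, 8)
obs 10: x=2 → posterior Dirichlet(21/5, 13, 9)
obs 11: x=0 → posterior Dirichlet(26/5, 13, 9)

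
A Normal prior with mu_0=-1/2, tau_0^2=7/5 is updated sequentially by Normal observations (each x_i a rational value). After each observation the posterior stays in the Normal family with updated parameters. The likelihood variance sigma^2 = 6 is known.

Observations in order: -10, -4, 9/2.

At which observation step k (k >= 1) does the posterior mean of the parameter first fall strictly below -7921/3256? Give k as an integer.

k = 2

obs 1: x=-10 → posterior Normal(-85/37, 42/37)
obs 2: x=-4 → posterior Normal(-113/44, 21/22)
obs 3: x=9/2 → posterior Normal(-163/102, 14/17)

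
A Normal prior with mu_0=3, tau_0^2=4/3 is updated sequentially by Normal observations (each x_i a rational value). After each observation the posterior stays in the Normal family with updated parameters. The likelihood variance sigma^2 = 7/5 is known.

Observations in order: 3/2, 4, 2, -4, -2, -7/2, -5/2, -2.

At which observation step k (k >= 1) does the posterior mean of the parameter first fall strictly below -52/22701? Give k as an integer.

k = 7

obs 1: x=3/2 → posterior Normal(93/41, 28/41)
obs 2: x=4 → posterior Normal(173/61, 28/61)
obs 3: x=2 → posterior Normal(71/27, 28/81)
obs 4: x=-4 → posterior Normal(133/101, 28/101)
obs 5: x=-2 → posterior Normal(93/121, 28/121)
obs 6: x=-7/2 → posterior Normal(23/141, 28/141)
obs 7: x=-5/2 → posterior Normal(-27/161, 4/23)
obs 8: x=-2 → posterior Normal(-67/181, 28/181)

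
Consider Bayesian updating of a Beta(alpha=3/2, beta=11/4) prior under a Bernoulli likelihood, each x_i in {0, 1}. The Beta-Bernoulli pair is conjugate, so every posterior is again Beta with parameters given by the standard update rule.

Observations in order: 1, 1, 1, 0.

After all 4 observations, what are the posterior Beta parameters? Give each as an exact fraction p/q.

obs 1: x=1 → posterior Beta(5/2, 11/4)
obs 2: x=1 → posterior Beta(7/2, 11/4)
obs 3: x=1 → posterior Beta(9/2, 11/4)
obs 4: x=0 → posterior Beta(9/2, 15/4)

alpha=9/2, beta=15/4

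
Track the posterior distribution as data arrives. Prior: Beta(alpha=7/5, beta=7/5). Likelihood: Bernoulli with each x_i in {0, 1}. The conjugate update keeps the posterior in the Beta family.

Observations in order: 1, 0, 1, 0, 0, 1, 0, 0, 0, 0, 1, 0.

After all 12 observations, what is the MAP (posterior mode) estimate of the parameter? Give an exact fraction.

11/32

obs 1: x=1 → posterior Beta(12/5, 7/5)
obs 2: x=0 → posterior Beta(12/5, 12/5)
obs 3: x=1 → posterior Beta(17/5, 12/5)
obs 4: x=0 → posterior Beta(17/5, 17/5)
obs 5: x=0 → posterior Beta(17/5, 22/5)
obs 6: x=1 → posterior Beta(22/5, 22/5)
obs 7: x=0 → posterior Beta(22/5, 27/5)
obs 8: x=0 → posterior Beta(22/5, 32/5)
obs 9: x=0 → posterior Beta(22/5, 37/5)
obs 10: x=0 → posterior Beta(22/5, 42/5)
obs 11: x=1 → posterior Beta(27/5, 42/5)
obs 12: x=0 → posterior Beta(27/5, 47/5)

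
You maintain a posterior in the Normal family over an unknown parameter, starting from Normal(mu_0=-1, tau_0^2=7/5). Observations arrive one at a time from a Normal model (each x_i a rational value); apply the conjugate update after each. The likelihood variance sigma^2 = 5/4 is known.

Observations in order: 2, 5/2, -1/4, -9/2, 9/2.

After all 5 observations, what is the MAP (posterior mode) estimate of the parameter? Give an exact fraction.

obs 1: x=2 → posterior Normal(31/53, 35/53)
obs 2: x=5/2 → posterior Normal(101/81, 35/81)
obs 3: x=-1/4 → posterior Normal(94/109, 35/109)
obs 4: x=-9/2 → posterior Normal(-32/137, 35/137)
obs 5: x=9/2 → posterior Normal(94/165, 7/33)

94/165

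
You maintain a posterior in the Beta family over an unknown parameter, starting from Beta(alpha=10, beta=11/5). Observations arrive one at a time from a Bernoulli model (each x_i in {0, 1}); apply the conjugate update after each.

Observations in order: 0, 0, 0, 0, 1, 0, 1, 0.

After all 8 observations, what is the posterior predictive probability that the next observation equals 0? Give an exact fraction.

41/101

obs 1: x=0 → posterior Beta(10, 16/5)
obs 2: x=0 → posterior Beta(10, 21/5)
obs 3: x=0 → posterior Beta(10, 26/5)
obs 4: x=0 → posterior Beta(10, 31/5)
obs 5: x=1 → posterior Beta(11, 31/5)
obs 6: x=0 → posterior Beta(11, 36/5)
obs 7: x=1 → posterior Beta(12, 36/5)
obs 8: x=0 → posterior Beta(12, 41/5)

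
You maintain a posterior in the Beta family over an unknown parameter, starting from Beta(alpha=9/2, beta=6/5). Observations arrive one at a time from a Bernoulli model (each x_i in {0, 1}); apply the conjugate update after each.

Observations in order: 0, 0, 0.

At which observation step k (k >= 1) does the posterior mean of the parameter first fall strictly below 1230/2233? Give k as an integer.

k = 3

obs 1: x=0 → posterior Beta(9/2, 11/5)
obs 2: x=0 → posterior Beta(9/2, 16/5)
obs 3: x=0 → posterior Beta(9/2, 21/5)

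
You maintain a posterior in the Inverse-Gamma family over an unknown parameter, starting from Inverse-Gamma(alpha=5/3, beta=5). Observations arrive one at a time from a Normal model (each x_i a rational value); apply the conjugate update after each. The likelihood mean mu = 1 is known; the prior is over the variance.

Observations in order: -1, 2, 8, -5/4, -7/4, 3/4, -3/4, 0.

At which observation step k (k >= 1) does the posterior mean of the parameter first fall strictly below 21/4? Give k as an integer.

k = 2

obs 1: x=-1 → posterior Inverse-Gamma(13/6, 7)
obs 2: x=2 → posterior Inverse-Gamma(8/3, 15/2)
obs 3: x=8 → posterior Inverse-Gamma(19/6, 32)
obs 4: x=-5/4 → posterior Inverse-Gamma(11/3, 1105/32)
obs 5: x=-7/4 → posterior Inverse-Gamma(25/6, 613/16)
obs 6: x=3/4 → posterior Inverse-Gamma(14/3, 1227/32)
obs 7: x=-3/4 → posterior Inverse-Gamma(31/6, 319/8)
obs 8: x=0 → posterior Inverse-Gamma(17/3, 323/8)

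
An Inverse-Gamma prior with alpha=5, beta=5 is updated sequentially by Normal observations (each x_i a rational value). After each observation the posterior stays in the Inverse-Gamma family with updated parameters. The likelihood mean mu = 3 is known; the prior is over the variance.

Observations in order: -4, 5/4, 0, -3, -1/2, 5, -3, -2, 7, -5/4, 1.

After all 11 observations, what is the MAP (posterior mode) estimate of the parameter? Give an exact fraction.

obs 1: x=-4 → posterior Inverse-Gamma(11/2, 59/2)
obs 2: x=5/4 → posterior Inverse-Gamma(6, 993/32)
obs 3: x=0 → posterior Inverse-Gamma(13/2, 1137/32)
obs 4: x=-3 → posterior Inverse-Gamma(7, 1713/32)
obs 5: x=-1/2 → posterior Inverse-Gamma(15/2, 1909/32)
obs 6: x=5 → posterior Inverse-Gamma(8, 1973/32)
obs 7: x=-3 → posterior Inverse-Gamma(17/2, 2549/32)
obs 8: x=-2 → posterior Inverse-Gamma(9, 2949/32)
obs 9: x=7 → posterior Inverse-Gamma(19/2, 3205/32)
obs 10: x=-5/4 → posterior Inverse-Gamma(10, 1747/16)
obs 11: x=1 → posterior Inverse-Gamma(21/2, 1779/16)

1779/184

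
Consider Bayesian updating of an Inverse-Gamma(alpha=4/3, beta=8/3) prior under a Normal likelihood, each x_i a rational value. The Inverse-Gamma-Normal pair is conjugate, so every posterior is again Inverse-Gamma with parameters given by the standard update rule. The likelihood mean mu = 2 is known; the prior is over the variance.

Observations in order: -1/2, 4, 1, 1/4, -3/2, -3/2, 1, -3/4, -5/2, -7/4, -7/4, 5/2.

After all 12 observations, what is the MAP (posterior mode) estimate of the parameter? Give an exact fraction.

obs 1: x=-1/2 → posterior Inverse-Gamma(11/6, 139/24)
obs 2: x=4 → posterior Inverse-Gamma(7/3, 187/24)
obs 3: x=1 → posterior Inverse-Gamma(17/6, 199/24)
obs 4: x=1/4 → posterior Inverse-Gamma(10/3, 943/96)
obs 5: x=-3/2 → posterior Inverse-Gamma(23/6, 1531/96)
obs 6: x=-3/2 → posterior Inverse-Gamma(13/3, 2119/96)
obs 7: x=1 → posterior Inverse-Gamma(29/6, 2167/96)
obs 8: x=-3/4 → posterior Inverse-Gamma(16/3, 1265/48)
obs 9: x=-5/2 → posterior Inverse-Gamma(35/6, 1751/48)
obs 10: x=-7/4 → posterior Inverse-Gamma(19/3, 4177/96)
obs 11: x=-7/4 → posterior Inverse-Gamma(41/6, 1213/24)
obs 12: x=5/2 → posterior Inverse-Gamma(22/3, 152/3)

152/25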